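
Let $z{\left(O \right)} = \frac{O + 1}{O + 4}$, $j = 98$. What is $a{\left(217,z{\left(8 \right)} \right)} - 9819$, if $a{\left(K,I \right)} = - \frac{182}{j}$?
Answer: $- \frac{68746}{7} \approx -9820.9$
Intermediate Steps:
$z{\left(O \right)} = \frac{1 + O}{4 + O}$
$a{\left(K,I \right)} = - \frac{13}{7}$ ($a{\left(K,I \right)} = - \frac{182}{98} = \left(-182\right) \frac{1}{98} = - \frac{13}{7}$)
$a{\left(217,z{\left(8 \right)} \right)} - 9819 = - \frac{13}{7} - 9819 = - \frac{68746}{7}$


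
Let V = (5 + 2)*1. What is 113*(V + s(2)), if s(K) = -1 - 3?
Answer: 339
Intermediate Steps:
s(K) = -4
V = 7 (V = 7*1 = 7)
113*(V + s(2)) = 113*(7 - 4) = 113*3 = 339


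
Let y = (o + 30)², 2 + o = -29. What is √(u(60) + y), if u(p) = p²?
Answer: √3601 ≈ 60.008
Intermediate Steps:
o = -31 (o = -2 - 29 = -31)
y = 1 (y = (-31 + 30)² = (-1)² = 1)
√(u(60) + y) = √(60² + 1) = √(3600 + 1) = √3601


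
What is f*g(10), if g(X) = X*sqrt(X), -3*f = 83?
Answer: -830*sqrt(10)/3 ≈ -874.90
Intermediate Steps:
f = -83/3 (f = -1/3*83 = -83/3 ≈ -27.667)
g(X) = X**(3/2)
f*g(10) = -830*sqrt(10)/3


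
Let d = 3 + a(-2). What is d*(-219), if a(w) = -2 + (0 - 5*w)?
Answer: -2409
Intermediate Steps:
a(w) = -2 - 5*w
d = 11 (d = 3 + (-2 - 5*(-2)) = 3 + (-2 + 10) = 3 + 8 = 11)
d*(-219) = 11*(-219) = -2409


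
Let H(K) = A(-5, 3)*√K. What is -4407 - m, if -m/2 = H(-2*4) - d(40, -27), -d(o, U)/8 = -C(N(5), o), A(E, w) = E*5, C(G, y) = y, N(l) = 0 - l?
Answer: -5047 - 100*I*√2 ≈ -5047.0 - 141.42*I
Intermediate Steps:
N(l) = -l
A(E, w) = 5*E
d(o, U) = 8*o (d(o, U) = -(-8)*o = 8*o)
H(K) = -25*√K (H(K) = (5*(-5))*√K = -25*√K)
m = 640 + 100*I*√2 (m = -2*(-25*2*I*√2 - 8*40) = -2*(-50*I*√2 - 1*320) = -2*(-50*I*√2 - 320) = -2*(-320 - 50*I*√2) = 640 + 100*I*√2 ≈ 640.0 + 141.42*I)
-4407 - m = -4407 - (640 + 100*I*√2) = -4407 + (-640 - 100*I*√2) = -5047 - 100*I*√2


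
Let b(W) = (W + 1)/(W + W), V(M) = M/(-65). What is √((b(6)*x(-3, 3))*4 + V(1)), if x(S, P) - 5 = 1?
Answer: 3*√6565/65 ≈ 3.7396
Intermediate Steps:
V(M) = -M/65 (V(M) = M*(-1/65) = -M/65)
b(W) = (1 + W)/(2*W) (b(W) = (1 + W)/((2*W)) = (1 + W)*(1/(2*W)) = (1 + W)/(2*W))
x(S, P) = 6 (x(S, P) = 5 + 1 = 6)
√((b(6)*x(-3, 3))*4 + V(1)) = √((((½)*(1 + 6)/6)*6)*4 - 1/65*1) = √((((½)*(⅙)*7)*6)*4 - 1/65) = √(((7/12)*6)*4 - 1/65) = √((7/2)*4 - 1/65) = √(14 - 1/65) = √(909/65) = 3*√6565/65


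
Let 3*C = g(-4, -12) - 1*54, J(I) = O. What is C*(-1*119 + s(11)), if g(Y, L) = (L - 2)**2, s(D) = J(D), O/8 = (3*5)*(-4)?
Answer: -85058/3 ≈ -28353.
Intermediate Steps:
O = -480 (O = 8*((3*5)*(-4)) = 8*(15*(-4)) = 8*(-60) = -480)
J(I) = -480
s(D) = -480
g(Y, L) = (-2 + L)**2
C = 142/3 (C = ((-2 - 12)**2 - 1*54)/3 = ((-14)**2 - 54)/3 = (196 - 54)/3 = (1/3)*142 = 142/3 ≈ 47.333)
C*(-1*119 + s(11)) = 142*(-1*119 - 480)/3 = 142*(-119 - 480)/3 = (142/3)*(-599) = -85058/3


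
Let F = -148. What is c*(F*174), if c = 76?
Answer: -1957152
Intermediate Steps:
c*(F*174) = 76*(-148*174) = 76*(-25752) = -1957152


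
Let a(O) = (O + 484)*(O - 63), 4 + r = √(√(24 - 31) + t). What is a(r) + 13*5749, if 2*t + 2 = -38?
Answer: 42557 + 413*√(-20 + I*√7) + I*√7 ≈ 42679.0 + 1853.7*I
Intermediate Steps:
t = -20 (t = -1 + (½)*(-38) = -1 - 19 = -20)
r = -4 + √(-20 + I*√7) (r = -4 + √(√(24 - 31) - 20) = -4 + √(√(-7) - 20) = -4 + √(I*√7 - 20) = -4 + √(-20 + I*√7) ≈ -3.7048 + 4.4819*I)
a(O) = (-63 + O)*(484 + O) (a(O) = (484 + O)*(-63 + O) = (-63 + O)*(484 + O))
a(r) + 13*5749 = (-30492 + (-4 + √(-20 + I*√7))² + 421*(-4 + √(-20 + I*√7))) + 13*5749 = (-30492 + (-4 + √(-20 + I*√7))² + (-1684 + 421*√(-20 + I*√7))) + 74737 = (-32176 + (-4 + √(-20 + I*√7))² + 421*√(-20 + I*√7)) + 74737 = 42561 + (-4 + √(-20 + I*√7))² + 421*√(-20 + I*√7)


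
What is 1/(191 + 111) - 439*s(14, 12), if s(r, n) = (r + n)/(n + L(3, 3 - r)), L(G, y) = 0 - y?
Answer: -3447005/6946 ≈ -496.26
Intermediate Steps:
L(G, y) = -y
s(r, n) = (n + r)/(-3 + n + r) (s(r, n) = (r + n)/(n - (3 - r)) = (n + r)/(n + (-3 + r)) = (n + r)/(-3 + n + r))
1/(191 + 111) - 439*s(14, 12) = 1/(191 + 111) - 439*(12 + 14)/(-3 + 12 + 14) = 1/302 - 439*26/23 = 1/302 - 11414/23 = -3447005/6946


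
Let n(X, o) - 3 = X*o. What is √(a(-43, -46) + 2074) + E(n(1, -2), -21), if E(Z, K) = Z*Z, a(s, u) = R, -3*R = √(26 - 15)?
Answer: 1 + √(18666 - 3*√11)/3 ≈ 46.529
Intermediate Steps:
R = -√11/3 (R = -√(26 - 15)/3 = -√11/3 ≈ -1.1055)
n(X, o) = 3 + X*o
a(s, u) = -√11/3
E(Z, K) = Z²
√(a(-43, -46) + 2074) + E(n(1, -2), -21) = √(-√11/3 + 2074) + (3 + 1*(-2))² = √(2074 - √11/3) + (3 - 2)² = √(2074 - √11/3) + 1² = √(2074 - √11/3) + 1 = 1 + √(2074 - √11/3)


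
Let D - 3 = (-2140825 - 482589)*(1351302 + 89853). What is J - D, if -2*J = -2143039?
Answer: 7561494549373/2 ≈ 3.7807e+12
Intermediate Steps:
J = 2143039/2 (J = -1/2*(-2143039) = 2143039/2 ≈ 1.0715e+6)
D = -3780746203167 (D = 3 + (-2140825 - 482589)*(1351302 + 89853) = 3 - 2623414*1441155 = 3 - 3780746203170 = -3780746203167)
J - D = 2143039/2 - 1*(-3780746203167) = 2143039/2 + 3780746203167 = 7561494549373/2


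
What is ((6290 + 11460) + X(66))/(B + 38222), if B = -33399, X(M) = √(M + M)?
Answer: 17750/4823 + 2*√33/4823 ≈ 3.6827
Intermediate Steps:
X(M) = √2*√M (X(M) = √(2*M) = √2*√M)
((6290 + 11460) + X(66))/(B + 38222) = ((6290 + 11460) + √2*√66)/(-33399 + 38222) = (17750 + 2*√33)/4823 = (17750 + 2*√33)*(1/4823) = 17750/4823 + 2*√33/4823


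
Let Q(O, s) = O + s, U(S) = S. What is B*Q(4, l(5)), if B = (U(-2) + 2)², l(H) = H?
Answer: 0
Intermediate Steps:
B = 0 (B = (-2 + 2)² = 0² = 0)
B*Q(4, l(5)) = 0*(4 + 5) = 0*9 = 0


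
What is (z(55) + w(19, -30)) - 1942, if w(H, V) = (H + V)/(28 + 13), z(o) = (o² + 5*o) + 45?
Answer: 57512/41 ≈ 1402.7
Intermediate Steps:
z(o) = 45 + o² + 5*o
w(H, V) = H/41 + V/41 (w(H, V) = (H + V)/41 = (H + V)*(1/41) = H/41 + V/41)
(z(55) + w(19, -30)) - 1942 = ((45 + 55² + 5*55) + ((1/41)*19 + (1/41)*(-30))) - 1942 = ((45 + 3025 + 275) + (19/41 - 30/41)) - 1942 = (3345 - 11/41) - 1942 = 137134/41 - 1942 = 57512/41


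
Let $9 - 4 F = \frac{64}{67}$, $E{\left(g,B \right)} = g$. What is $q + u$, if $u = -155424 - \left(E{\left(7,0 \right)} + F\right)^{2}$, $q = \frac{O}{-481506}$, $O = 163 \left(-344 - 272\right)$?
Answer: $- \frac{2688967999605457}{17291843472} \approx -1.5551 \cdot 10^{5}$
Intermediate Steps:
$F = \frac{539}{268}$ ($F = \frac{9}{4} - \frac{64 \cdot \frac{1}{67}}{4} = \frac{9}{4} - \frac{16}{67} = \frac{539}{268} \approx 2.0112$)
$O = -100408$ ($O = 163 \left(-616\right) = -100408$)
$q = \frac{50204}{240753}$ ($q = - \frac{100408}{-481506} = \left(-100408\right) \left(- \frac{1}{481506}\right) = \frac{50204}{240753} \approx 0.20853$)
$u = - \frac{11169005601}{71824}$ ($u = -155424 - \left(7 + \frac{539}{268}\right)^{2} = -155424 - \left(\frac{2415}{268}\right)^{2} = -155424 - \frac{5832225}{71824} = - \frac{11169005601}{71824} \approx -1.5551 \cdot 10^{5}$)
$q + u = \frac{50204}{240753} - \frac{11169005601}{71824} = - \frac{2688967999605457}{17291843472}$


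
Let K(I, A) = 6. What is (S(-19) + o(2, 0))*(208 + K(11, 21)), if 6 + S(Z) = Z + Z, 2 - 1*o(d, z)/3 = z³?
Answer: -8132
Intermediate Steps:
o(d, z) = 6 - 3*z³
S(Z) = -6 + 2*Z (S(Z) = -6 + (Z + Z) = -6 + 2*Z)
(S(-19) + o(2, 0))*(208 + K(11, 21)) = ((-6 + 2*(-19)) + (6 - 3*0³))*(208 + 6) = ((-6 - 38) + (6 - 3*0))*214 = (-44 + (6 + 0))*214 = (-44 + 6)*214 = -38*214 = -8132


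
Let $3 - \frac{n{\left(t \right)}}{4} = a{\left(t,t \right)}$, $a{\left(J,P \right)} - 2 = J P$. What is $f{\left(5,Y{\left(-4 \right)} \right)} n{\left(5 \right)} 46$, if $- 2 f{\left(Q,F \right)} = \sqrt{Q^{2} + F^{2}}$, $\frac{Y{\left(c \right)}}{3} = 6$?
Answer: $2208 \sqrt{349} \approx 41249.0$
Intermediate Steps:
$Y{\left(c \right)} = 18$ ($Y{\left(c \right)} = 3 \cdot 6 = 18$)
$a{\left(J,P \right)} = 2 + J P$
$n{\left(t \right)} = 4 - 4 t^{2}$ ($n{\left(t \right)} = 12 - 4 \left(2 + t t\right) = 12 - 4 \left(2 + t^{2}\right) = 12 - \left(8 + 4 t^{2}\right) = 4 - 4 t^{2}$)
$f{\left(Q,F \right)} = - \frac{\sqrt{F^{2} + Q^{2}}}{2}$ ($f{\left(Q,F \right)} = - \frac{\sqrt{Q^{2} + F^{2}}}{2} = - \frac{\sqrt{F^{2} + Q^{2}}}{2}$)
$f{\left(5,Y{\left(-4 \right)} \right)} n{\left(5 \right)} 46 = - \frac{\sqrt{18^{2} + 5^{2}}}{2} \left(4 - 4 \cdot 5^{2}\right) 46 = - \frac{\sqrt{324 + 25}}{2} \left(4 - 100\right) 46 = - \frac{\sqrt{349}}{2} \left(4 - 100\right) 46 = - \frac{\sqrt{349}}{2} \left(-96\right) 46 = 48 \sqrt{349} \cdot 46 = 2208 \sqrt{349}$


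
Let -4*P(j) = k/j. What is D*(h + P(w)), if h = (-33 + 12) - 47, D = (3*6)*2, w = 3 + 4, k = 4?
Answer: -17172/7 ≈ -2453.1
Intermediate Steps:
w = 7
D = 36 (D = 18*2 = 36)
P(j) = -1/j
h = -68 (h = -21 - 47 = -68)
D*(h + P(w)) = 36*(-68 - 1/7) = 36*(-68 - 1*⅐) = 36*(-68 - ⅐) = 36*(-477/7) = -17172/7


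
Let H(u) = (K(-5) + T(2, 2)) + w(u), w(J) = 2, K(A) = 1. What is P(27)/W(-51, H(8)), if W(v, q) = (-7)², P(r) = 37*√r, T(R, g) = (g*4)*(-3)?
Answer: 111*√3/49 ≈ 3.9236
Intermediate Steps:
T(R, g) = -12*g (T(R, g) = (4*g)*(-3) = -12*g)
H(u) = -21 (H(u) = (1 - 12*2) + 2 = (1 - 24) + 2 = -23 + 2 = -21)
W(v, q) = 49
P(27)/W(-51, H(8)) = (37*√27)/49 = (37*(3*√3))*(1/49) = (111*√3)*(1/49) = 111*√3/49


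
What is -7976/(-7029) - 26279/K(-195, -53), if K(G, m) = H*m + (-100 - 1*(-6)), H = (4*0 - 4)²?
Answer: 64076161/2207106 ≈ 29.032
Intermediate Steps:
H = 16 (H = (0 - 4)² = (-4)² = 16)
K(G, m) = -94 + 16*m (K(G, m) = 16*m + (-100 - 1*(-6)) = 16*m + (-100 + 6) = 16*m - 94 = -94 + 16*m)
-7976/(-7029) - 26279/K(-195, -53) = -7976/(-7029) - 26279/(-94 + 16*(-53)) = -7976*(-1/7029) - 26279/(-94 - 848) = 7976/7029 - 26279/(-942) = 7976/7029 - 26279*(-1/942) = 7976/7029 + 26279/942 = 64076161/2207106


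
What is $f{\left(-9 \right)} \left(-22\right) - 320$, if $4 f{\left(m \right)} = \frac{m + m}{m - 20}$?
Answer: $- \frac{9379}{29} \approx -323.41$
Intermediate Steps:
$f{\left(m \right)} = \frac{m}{2 \left(-20 + m\right)}$ ($f{\left(m \right)} = \frac{\left(m + m\right) \frac{1}{m - 20}}{4} = \frac{2 m \frac{1}{-20 + m}}{4} = \frac{m}{2 \left(-20 + m\right)}$)
$f{\left(-9 \right)} \left(-22\right) - 320 = \frac{1}{2} \left(-9\right) \frac{1}{-20 - 9} \left(-22\right) - 320 = \frac{1}{2} \left(-9\right) \frac{1}{-29} \left(-22\right) - 320 = \frac{1}{2} \left(-9\right) \left(- \frac{1}{29}\right) \left(-22\right) - 320 = \frac{9}{58} \left(-22\right) - 320 = - \frac{99}{29} - 320 = - \frac{9379}{29}$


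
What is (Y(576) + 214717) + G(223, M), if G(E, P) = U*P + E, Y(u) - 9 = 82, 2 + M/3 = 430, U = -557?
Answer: -500157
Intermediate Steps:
M = 1284 (M = -6 + 3*430 = -6 + 1290 = 1284)
Y(u) = 91 (Y(u) = 9 + 82 = 91)
G(E, P) = E - 557*P (G(E, P) = -557*P + E = E - 557*P)
(Y(576) + 214717) + G(223, M) = (91 + 214717) + (223 - 557*1284) = 214808 + (223 - 715188) = 214808 - 714965 = -500157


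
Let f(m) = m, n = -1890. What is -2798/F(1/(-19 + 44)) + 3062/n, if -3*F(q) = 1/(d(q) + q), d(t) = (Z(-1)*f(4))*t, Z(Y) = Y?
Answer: -4767053/4725 ≈ -1008.9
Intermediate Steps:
d(t) = -4*t (d(t) = (-1*4)*t = -4*t)
F(q) = 1/(9*q) (F(q) = -1/(3*(-4*q + q)) = -(-1/(3*q))/3 = -(-1)/(9*q) = 1/(9*q))
-2798/F(1/(-19 + 44)) + 3062/n = -2798*9/(-19 + 44) + 3062/(-1890) = -2798/(1/(9*(1/25))) + 3062*(-1/1890) = -2798/(1/(9*(1/25))) - 1531/945 = -2798/((⅑)*25) - 1531/945 = -2798/25/9 - 1531/945 = -2798*9/25 - 1531/945 = -25182/25 - 1531/945 = -4767053/4725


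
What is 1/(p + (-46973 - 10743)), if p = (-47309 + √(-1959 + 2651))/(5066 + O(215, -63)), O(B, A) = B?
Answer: -1609889111905/92930781918704333 - 10562*√173/92930781918704333 ≈ -1.7324e-5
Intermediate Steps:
p = -47309/5281 + 2*√173/5281 (p = (-47309 + √(-1959 + 2651))/(5066 + 215) = (-47309 + √692)/5281 = (-47309 + 2*√173)*(1/5281) = -47309/5281 + 2*√173/5281 ≈ -8.9534)
1/(p + (-46973 - 10743)) = 1/((-47309/5281 + 2*√173/5281) + (-46973 - 10743)) = 1/((-47309/5281 + 2*√173/5281) - 57716) = 1/(-304845505/5281 + 2*√173/5281)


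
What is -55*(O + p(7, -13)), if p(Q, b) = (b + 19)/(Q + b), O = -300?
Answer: 16555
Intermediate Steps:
p(Q, b) = (19 + b)/(Q + b)
-55*(O + p(7, -13)) = -55*(-300 + (19 - 13)/(7 - 13)) = -55*(-300 + 6/(-6)) = -55*(-300 - ⅙*6) = -55*(-300 - 1) = -55*(-301) = 16555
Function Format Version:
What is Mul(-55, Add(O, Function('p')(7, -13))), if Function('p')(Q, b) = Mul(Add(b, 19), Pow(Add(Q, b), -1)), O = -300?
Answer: 16555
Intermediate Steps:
Function('p')(Q, b) = Mul(Pow(Add(Q, b), -1), Add(19, b)) (Function('p')(Q, b) = Mul(Add(19, b), Pow(Add(Q, b), -1)) = Mul(Pow(Add(Q, b), -1), Add(19, b)))
Mul(-55, Add(O, Function('p')(7, -13))) = Mul(-55, Add(-300, Mul(Pow(Add(7, -13), -1), Add(19, -13)))) = Mul(-55, Add(-300, Mul(Pow(-6, -1), 6))) = Mul(-55, Add(-300, Mul(Rational(-1, 6), 6))) = Mul(-55, Add(-300, -1)) = Mul(-55, -301) = 16555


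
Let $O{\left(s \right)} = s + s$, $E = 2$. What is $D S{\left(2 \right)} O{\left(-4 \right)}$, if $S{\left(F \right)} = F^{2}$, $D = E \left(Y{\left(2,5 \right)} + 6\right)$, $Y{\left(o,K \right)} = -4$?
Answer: $-128$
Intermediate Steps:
$D = 4$ ($D = 2 \left(-4 + 6\right) = 2 \cdot 2 = 4$)
$O{\left(s \right)} = 2 s$
$D S{\left(2 \right)} O{\left(-4 \right)} = 4 \cdot 2^{2} \cdot 2 \left(-4\right) = 4 \cdot 4 \left(-8\right) = 16 \left(-8\right) = -128$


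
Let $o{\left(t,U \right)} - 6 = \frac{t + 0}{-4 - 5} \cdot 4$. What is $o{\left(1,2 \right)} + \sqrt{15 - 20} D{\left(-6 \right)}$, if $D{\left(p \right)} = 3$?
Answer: $\frac{50}{9} + 3 i \sqrt{5} \approx 5.5556 + 6.7082 i$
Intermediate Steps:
$o{\left(t,U \right)} = 6 - \frac{4 t}{9}$ ($o{\left(t,U \right)} = 6 + \frac{t + 0}{-4 - 5} \cdot 4 = 6 + \frac{t}{-4 - 5} \cdot 4 = 6 + \frac{t}{-9} \cdot 4 = 6 + t \left(- \frac{1}{9}\right) 4 = 6 + - \frac{t}{9} \cdot 4 = 6 - \frac{4 t}{9}$)
$o{\left(1,2 \right)} + \sqrt{15 - 20} D{\left(-6 \right)} = \left(6 - \frac{4}{9}\right) + \sqrt{15 - 20} \cdot 3 = \left(6 - \frac{4}{9}\right) + \sqrt{-5} \cdot 3 = \frac{50}{9} + i \sqrt{5} \cdot 3 = \frac{50}{9} + 3 i \sqrt{5}$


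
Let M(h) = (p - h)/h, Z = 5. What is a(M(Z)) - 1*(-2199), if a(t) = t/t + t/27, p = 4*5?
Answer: 19801/9 ≈ 2200.1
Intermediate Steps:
p = 20
M(h) = (20 - h)/h
a(t) = 1 + t/27 (a(t) = 1 + t*(1/27) = 1 + t/27)
a(M(Z)) - 1*(-2199) = (1 + ((20 - 1*5)/5)/27) - 1*(-2199) = (1 + ((20 - 5)/5)/27) + 2199 = (1 + ((⅕)*15)/27) + 2199 = (1 + (1/27)*3) + 2199 = (1 + ⅑) + 2199 = 10/9 + 2199 = 19801/9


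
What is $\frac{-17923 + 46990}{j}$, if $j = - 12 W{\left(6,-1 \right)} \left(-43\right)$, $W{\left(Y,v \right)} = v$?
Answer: $- \frac{9689}{172} \approx -56.331$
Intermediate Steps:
$j = -516$ ($j = \left(-12\right) \left(-1\right) \left(-43\right) = 12 \left(-43\right) = -516$)
$\frac{-17923 + 46990}{j} = \frac{-17923 + 46990}{-516} = 29067 \left(- \frac{1}{516}\right) = - \frac{9689}{172}$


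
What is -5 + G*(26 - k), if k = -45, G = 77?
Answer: 5462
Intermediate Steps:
-5 + G*(26 - k) = -5 + 77*(26 - 1*(-45)) = -5 + 77*(26 + 45) = -5 + 77*71 = -5 + 5467 = 5462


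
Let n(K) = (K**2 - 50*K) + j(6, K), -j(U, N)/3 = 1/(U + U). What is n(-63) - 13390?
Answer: -25085/4 ≈ -6271.3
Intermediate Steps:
j(U, N) = -3/(2*U) (j(U, N) = -3/(U + U) = -3*1/(2*U) = -3/(2*U))
n(K) = -1/4 + K**2 - 50*K (n(K) = (K**2 - 50*K) - 3/2/6 = (K**2 - 50*K) - 3/2*1/6 = (K**2 - 50*K) - 1/4 = -1/4 + K**2 - 50*K)
n(-63) - 13390 = (-1/4 + (-63)**2 - 50*(-63)) - 13390 = (-1/4 + 3969 + 3150) - 13390 = 28475/4 - 13390 = -25085/4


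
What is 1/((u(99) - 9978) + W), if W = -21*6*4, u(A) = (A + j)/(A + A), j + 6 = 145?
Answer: -99/1037599 ≈ -9.5413e-5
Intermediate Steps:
j = 139 (j = -6 + 145 = 139)
u(A) = (139 + A)/(2*A) (u(A) = (A + 139)/(A + A) = (139 + A)/((2*A)) = (139 + A)*(1/(2*A)) = (139 + A)/(2*A))
W = -504 (W = -126*4 = -504)
1/((u(99) - 9978) + W) = 1/(((½)*(139 + 99)/99 - 9978) - 504) = 1/(((½)*(1/99)*238 - 9978) - 504) = 1/((119/99 - 9978) - 504) = 1/(-987703/99 - 504) = 1/(-1037599/99) = -99/1037599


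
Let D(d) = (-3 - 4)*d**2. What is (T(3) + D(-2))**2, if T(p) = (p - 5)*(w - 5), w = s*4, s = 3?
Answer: 1764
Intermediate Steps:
w = 12 (w = 3*4 = 12)
T(p) = -35 + 7*p (T(p) = (p - 5)*(12 - 5) = (-5 + p)*7 = -35 + 7*p)
D(d) = -7*d**2
(T(3) + D(-2))**2 = ((-35 + 7*3) - 7*(-2)**2)**2 = ((-35 + 21) - 7*4)**2 = (-14 - 28)**2 = (-42)**2 = 1764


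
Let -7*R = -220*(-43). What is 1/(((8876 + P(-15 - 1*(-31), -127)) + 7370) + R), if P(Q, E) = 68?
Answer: 7/104738 ≈ 6.6833e-5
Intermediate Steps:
R = -9460/7 (R = -(-220)*(-43)/7 = -⅐*9460 = -9460/7 ≈ -1351.4)
1/(((8876 + P(-15 - 1*(-31), -127)) + 7370) + R) = 1/(((8876 + 68) + 7370) - 9460/7) = 1/((8944 + 7370) - 9460/7) = 1/(16314 - 9460/7) = 1/(104738/7) = 7/104738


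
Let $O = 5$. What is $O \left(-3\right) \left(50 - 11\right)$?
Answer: $-585$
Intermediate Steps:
$O \left(-3\right) \left(50 - 11\right) = 5 \left(-3\right) \left(50 - 11\right) = \left(-15\right) 39 = -585$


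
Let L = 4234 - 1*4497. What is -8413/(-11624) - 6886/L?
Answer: 82255483/3057112 ≈ 26.906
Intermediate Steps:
L = -263 (L = 4234 - 4497 = -263)
-8413/(-11624) - 6886/L = -8413/(-11624) - 6886/(-263) = -8413*(-1/11624) - 6886*(-1/263) = 8413/11624 + 6886/263 = 82255483/3057112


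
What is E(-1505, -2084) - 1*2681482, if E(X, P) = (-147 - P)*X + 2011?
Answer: -5594656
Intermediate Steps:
E(X, P) = 2011 + X*(-147 - P) (E(X, P) = X*(-147 - P) + 2011 = 2011 + X*(-147 - P))
E(-1505, -2084) - 1*2681482 = (2011 - 147*(-1505) - 1*(-2084)*(-1505)) - 1*2681482 = (2011 + 221235 - 3136420) - 2681482 = -2913174 - 2681482 = -5594656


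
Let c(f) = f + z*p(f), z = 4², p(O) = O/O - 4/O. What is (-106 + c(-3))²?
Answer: 46225/9 ≈ 5136.1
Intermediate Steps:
p(O) = 1 - 4/O
z = 16
c(f) = f + 16*(-4 + f)/f (c(f) = f + 16*((-4 + f)/f) = f + 16*(-4 + f)/f)
(-106 + c(-3))² = (-106 + (16 - 3 - 64/(-3)))² = (-106 + (16 - 3 - 64*(-⅓)))² = (-106 + (16 - 3 + 64/3))² = (-106 + 103/3)² = (-215/3)² = 46225/9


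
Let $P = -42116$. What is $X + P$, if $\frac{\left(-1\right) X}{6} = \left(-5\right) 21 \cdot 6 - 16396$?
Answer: $60040$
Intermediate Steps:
$X = 102156$ ($X = - 6 \left(\left(-5\right) 21 \cdot 6 - 16396\right) = - 6 \left(\left(-105\right) 6 - 16396\right) = - 6 \left(-630 - 16396\right) = \left(-6\right) \left(-17026\right) = 102156$)
$X + P = 102156 - 42116 = 60040$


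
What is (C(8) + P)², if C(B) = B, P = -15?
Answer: 49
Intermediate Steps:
(C(8) + P)² = (8 - 15)² = (-7)² = 49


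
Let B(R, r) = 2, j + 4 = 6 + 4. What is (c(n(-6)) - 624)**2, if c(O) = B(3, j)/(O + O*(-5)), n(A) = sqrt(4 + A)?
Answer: (2496 - I*sqrt(2))**2/16 ≈ 3.8938e+5 - 441.23*I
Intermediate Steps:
j = 6 (j = -4 + (6 + 4) = -4 + 10 = 6)
c(O) = -1/(2*O) (c(O) = 2/(O + O*(-5)) = 2/(O - 5*O) = 2/((-4*O)) = 2*(-1/(4*O)) = -1/(2*O))
(c(n(-6)) - 624)**2 = (-1/(2*sqrt(4 - 6)) - 624)**2 = (-(-I*sqrt(2)/2)/2 - 624)**2 = (-(-1)*I*sqrt(2)/4 - 624)**2 = (I*sqrt(2)/4 - 624)**2 = (-624 + I*sqrt(2)/4)**2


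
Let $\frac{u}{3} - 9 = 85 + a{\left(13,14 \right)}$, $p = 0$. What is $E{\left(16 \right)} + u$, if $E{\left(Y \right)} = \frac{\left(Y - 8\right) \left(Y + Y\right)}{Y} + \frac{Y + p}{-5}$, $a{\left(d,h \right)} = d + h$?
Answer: $\frac{1879}{5} \approx 375.8$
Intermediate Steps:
$E{\left(Y \right)} = -16 + \frac{9 Y}{5}$ ($E{\left(Y \right)} = \frac{\left(Y - 8\right) \left(Y + Y\right)}{Y} + \frac{Y + 0}{-5} = \frac{\left(-8 + Y\right) 2 Y}{Y} + Y \left(- \frac{1}{5}\right) = \frac{2 Y \left(-8 + Y\right)}{Y} - \frac{Y}{5} = \left(-16 + 2 Y\right) - \frac{Y}{5} = -16 + \frac{9 Y}{5}$)
$u = 363$ ($u = 27 + 3 \left(85 + \left(13 + 14\right)\right) = 27 + 3 \left(85 + 27\right) = 27 + 3 \cdot 112 = 27 + 336 = 363$)
$E{\left(16 \right)} + u = \left(-16 + \frac{9}{5} \cdot 16\right) + 363 = \left(-16 + \frac{144}{5}\right) + 363 = \frac{64}{5} + 363 = \frac{1879}{5}$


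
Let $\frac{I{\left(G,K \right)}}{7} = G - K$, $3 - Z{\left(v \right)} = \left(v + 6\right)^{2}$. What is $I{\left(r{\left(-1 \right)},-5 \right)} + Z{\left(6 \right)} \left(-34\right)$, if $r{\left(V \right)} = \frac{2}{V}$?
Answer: $4815$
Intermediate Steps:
$Z{\left(v \right)} = 3 - \left(6 + v\right)^{2}$ ($Z{\left(v \right)} = 3 - \left(v + 6\right)^{2} = 3 - \left(6 + v\right)^{2}$)
$I{\left(G,K \right)} = - 7 K + 7 G$ ($I{\left(G,K \right)} = 7 \left(G - K\right) = - 7 K + 7 G$)
$I{\left(r{\left(-1 \right)},-5 \right)} + Z{\left(6 \right)} \left(-34\right) = \left(\left(-7\right) \left(-5\right) + 7 \frac{2}{-1}\right) + \left(3 - \left(6 + 6\right)^{2}\right) \left(-34\right) = \left(35 + 7 \cdot 2 \left(-1\right)\right) + \left(3 - 12^{2}\right) \left(-34\right) = \left(35 + 7 \left(-2\right)\right) + \left(3 - 144\right) \left(-34\right) = \left(35 - 14\right) + \left(3 - 144\right) \left(-34\right) = 21 - -4794 = 21 + 4794 = 4815$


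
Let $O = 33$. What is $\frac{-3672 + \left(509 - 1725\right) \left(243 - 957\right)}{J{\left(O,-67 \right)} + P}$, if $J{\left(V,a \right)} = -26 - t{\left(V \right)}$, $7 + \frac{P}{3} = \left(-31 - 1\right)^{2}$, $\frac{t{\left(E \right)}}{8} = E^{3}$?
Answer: $- \frac{864552}{284471} \approx -3.0392$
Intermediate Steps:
$t{\left(E \right)} = 8 E^{3}$
$P = 3051$ ($P = -21 + 3 \left(-31 - 1\right)^{2} = -21 + 3 \left(-32\right)^{2} = -21 + 3 \cdot 1024 = -21 + 3072 = 3051$)
$J{\left(V,a \right)} = -26 - 8 V^{3}$
$\frac{-3672 + \left(509 - 1725\right) \left(243 - 957\right)}{J{\left(O,-67 \right)} + P} = \frac{-3672 + \left(509 - 1725\right) \left(243 - 957\right)}{\left(-26 - 8 \cdot 33^{3}\right) + 3051} = \frac{-3672 - -868224}{\left(-26 - 287496\right) + 3051} = \frac{-3672 + 868224}{\left(-26 - 287496\right) + 3051} = \frac{864552}{-287522 + 3051} = \frac{864552}{-284471} = 864552 \left(- \frac{1}{284471}\right) = - \frac{864552}{284471}$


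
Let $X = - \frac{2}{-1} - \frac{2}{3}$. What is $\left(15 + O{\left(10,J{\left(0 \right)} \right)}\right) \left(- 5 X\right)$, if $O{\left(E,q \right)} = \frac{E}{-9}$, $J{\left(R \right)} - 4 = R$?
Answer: $- \frac{2500}{27} \approx -92.593$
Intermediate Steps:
$J{\left(R \right)} = 4 + R$
$O{\left(E,q \right)} = - \frac{E}{9}$ ($O{\left(E,q \right)} = E \left(- \frac{1}{9}\right) = - \frac{E}{9}$)
$X = \frac{4}{3}$ ($X = \left(-2\right) \left(-1\right) - \frac{2}{3} = 2 - \frac{2}{3} = \frac{4}{3} \approx 1.3333$)
$\left(15 + O{\left(10,J{\left(0 \right)} \right)}\right) \left(- 5 X\right) = \left(15 - \frac{10}{9}\right) \left(\left(-5\right) \frac{4}{3}\right) = \left(15 - \frac{10}{9}\right) \left(- \frac{20}{3}\right) = \frac{125}{9} \left(- \frac{20}{3}\right) = - \frac{2500}{27}$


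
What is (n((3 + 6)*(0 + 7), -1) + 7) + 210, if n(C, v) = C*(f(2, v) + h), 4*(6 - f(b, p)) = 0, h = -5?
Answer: 280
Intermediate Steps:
f(b, p) = 6 (f(b, p) = 6 - ¼*0 = 6 + 0 = 6)
n(C, v) = C (n(C, v) = C*(6 - 5) = C*1 = C)
(n((3 + 6)*(0 + 7), -1) + 7) + 210 = ((3 + 6)*(0 + 7) + 7) + 210 = (9*7 + 7) + 210 = (63 + 7) + 210 = 70 + 210 = 280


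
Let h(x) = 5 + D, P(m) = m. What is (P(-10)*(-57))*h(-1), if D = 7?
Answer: 6840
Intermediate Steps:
h(x) = 12 (h(x) = 5 + 7 = 12)
(P(-10)*(-57))*h(-1) = -10*(-57)*12 = 570*12 = 6840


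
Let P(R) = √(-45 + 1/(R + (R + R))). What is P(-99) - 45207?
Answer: -45207 + I*√441078/99 ≈ -45207.0 + 6.7085*I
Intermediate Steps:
P(R) = √(-45 + 1/(3*R)) (P(R) = √(-45 + 1/(R + 2*R)) = √(-45 + 1/(3*R)))
P(-99) - 45207 = √(-405 + 3/(-99))/3 - 45207 = √(-405 + 3*(-1/99))/3 - 45207 = √(-405 - 1/33)/3 - 45207 = √(-13366/33)/3 - 45207 = (I*√441078/33)/3 - 45207 = I*√441078/99 - 45207 = -45207 + I*√441078/99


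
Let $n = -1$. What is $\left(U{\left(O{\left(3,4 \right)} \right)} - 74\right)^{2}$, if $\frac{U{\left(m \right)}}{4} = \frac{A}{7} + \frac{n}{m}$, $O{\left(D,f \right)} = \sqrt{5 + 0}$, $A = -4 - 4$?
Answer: $\frac{1513284}{245} + \frac{880 \sqrt{5}}{7} \approx 6457.8$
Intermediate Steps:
$A = -8$
$O{\left(D,f \right)} = \sqrt{5}$
$U{\left(m \right)} = - \frac{32}{7} - \frac{4}{m}$ ($U{\left(m \right)} = 4 \left(- \frac{8}{7} - \frac{1}{m}\right) = - \frac{32}{7} - \frac{4}{m}$)
$\left(U{\left(O{\left(3,4 \right)} \right)} - 74\right)^{2} = \left(\left(- \frac{32}{7} - \frac{4}{\sqrt{5}}\right) - 74\right)^{2} = \left(\left(- \frac{32}{7} - 4 \frac{\sqrt{5}}{5}\right) - 74\right)^{2} = \left(\left(- \frac{32}{7} - \frac{4 \sqrt{5}}{5}\right) - 74\right)^{2} = \left(- \frac{550}{7} - \frac{4 \sqrt{5}}{5}\right)^{2}$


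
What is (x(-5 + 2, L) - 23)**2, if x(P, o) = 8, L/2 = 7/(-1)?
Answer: 225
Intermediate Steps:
L = -14 (L = 2*(7/(-1)) = 2*(7*(-1)) = 2*(-7) = -14)
(x(-5 + 2, L) - 23)**2 = (8 - 23)**2 = (-15)**2 = 225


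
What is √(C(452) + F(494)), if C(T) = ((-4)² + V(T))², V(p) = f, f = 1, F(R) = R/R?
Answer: √290 ≈ 17.029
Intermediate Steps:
F(R) = 1
V(p) = 1
C(T) = 289 (C(T) = ((-4)² + 1)² = (16 + 1)² = 17² = 289)
√(C(452) + F(494)) = √(289 + 1) = √290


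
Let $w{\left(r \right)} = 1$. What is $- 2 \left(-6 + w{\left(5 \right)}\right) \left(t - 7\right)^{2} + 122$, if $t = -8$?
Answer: $2372$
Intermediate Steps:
$- 2 \left(-6 + w{\left(5 \right)}\right) \left(t - 7\right)^{2} + 122 = - 2 \left(-6 + 1\right) \left(-8 - 7\right)^{2} + 122 = \left(-2\right) \left(-5\right) \left(-15\right)^{2} + 122 = 10 \cdot 225 + 122 = 2250 + 122 = 2372$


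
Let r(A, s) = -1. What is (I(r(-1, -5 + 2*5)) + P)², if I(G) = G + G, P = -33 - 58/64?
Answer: 1320201/1024 ≈ 1289.3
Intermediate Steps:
P = -1085/32 (P = -33 - 58*1/64 = -33 - 29/32 = -1085/32 ≈ -33.906)
I(G) = 2*G
(I(r(-1, -5 + 2*5)) + P)² = (2*(-1) - 1085/32)² = (-2 - 1085/32)² = (-1149/32)² = 1320201/1024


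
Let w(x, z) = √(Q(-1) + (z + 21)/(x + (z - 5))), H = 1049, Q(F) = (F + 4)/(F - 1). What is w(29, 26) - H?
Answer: -1049 + I*√14/5 ≈ -1049.0 + 0.74833*I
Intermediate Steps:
Q(F) = (4 + F)/(-1 + F)
w(x, z) = √(-3/2 + (21 + z)/(-5 + x + z)) (w(x, z) = √((4 - 1)/(-1 - 1) + (z + 21)/(x + (z - 5))) = √(3/(-2) + (21 + z)/(x + (-5 + z))) = √(-½*3 + (21 + z)/(-5 + x + z)) = √(-3/2 + (21 + z)/(-5 + x + z)))
w(29, 26) - H = √2*√((57 - 1*26 - 3*29)/(-5 + 29 + 26))/2 - 1*1049 = √2*√((57 - 26 - 87)/50)/2 - 1049 = √2*√((1/50)*(-56))/2 - 1049 = √2*√(-28/25)/2 - 1049 = √2*(2*I*√7/5)/2 - 1049 = I*√14/5 - 1049 = -1049 + I*√14/5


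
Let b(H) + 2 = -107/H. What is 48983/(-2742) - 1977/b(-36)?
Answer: -196868029/95970 ≈ -2051.4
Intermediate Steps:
b(H) = -2 - 107/H
48983/(-2742) - 1977/b(-36) = 48983/(-2742) - 1977/(-2 - 107/(-36)) = 48983*(-1/2742) - 1977/(-2 - 107*(-1/36)) = -48983/2742 - 1977/(-2 + 107/36) = -48983/2742 - 1977/35/36 = -48983/2742 - 1977*36/35 = -48983/2742 - 71172/35 = -196868029/95970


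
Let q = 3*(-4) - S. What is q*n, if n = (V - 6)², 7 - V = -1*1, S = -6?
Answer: -24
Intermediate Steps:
V = 8 (V = 7 - (-1) = 7 - 1*(-1) = 7 + 1 = 8)
q = -6 (q = 3*(-4) - 1*(-6) = -12 + 6 = -6)
n = 4 (n = (8 - 6)² = 2² = 4)
q*n = -6*4 = -24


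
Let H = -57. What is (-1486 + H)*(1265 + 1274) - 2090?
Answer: -3919767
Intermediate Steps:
(-1486 + H)*(1265 + 1274) - 2090 = (-1486 - 57)*(1265 + 1274) - 2090 = -1543*2539 - 2090 = -3917677 - 2090 = -3919767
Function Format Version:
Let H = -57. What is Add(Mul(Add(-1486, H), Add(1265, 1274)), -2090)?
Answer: -3919767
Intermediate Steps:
Add(Mul(Add(-1486, H), Add(1265, 1274)), -2090) = Add(Mul(Add(-1486, -57), Add(1265, 1274)), -2090) = Add(Mul(-1543, 2539), -2090) = Add(-3917677, -2090) = -3919767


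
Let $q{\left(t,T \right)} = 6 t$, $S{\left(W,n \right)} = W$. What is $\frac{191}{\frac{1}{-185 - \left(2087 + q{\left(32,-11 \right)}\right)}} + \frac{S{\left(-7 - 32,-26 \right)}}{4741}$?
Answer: $- \frac{2231228423}{4741} \approx -4.7062 \cdot 10^{5}$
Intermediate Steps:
$\frac{191}{\frac{1}{-185 - \left(2087 + q{\left(32,-11 \right)}\right)}} + \frac{S{\left(-7 - 32,-26 \right)}}{4741} = \frac{191}{\frac{1}{-185 - \left(2087 + 6 \cdot 32\right)}} + \frac{-7 - 32}{4741} = \frac{191}{\frac{1}{-185 - 2279}} - \frac{39}{4741} = \frac{191}{\frac{1}{-2464}} - \frac{39}{4741} = \frac{191}{- \frac{1}{2464}} - \frac{39}{4741} = 191 \left(-2464\right) - \frac{39}{4741} = -470624 - \frac{39}{4741} = - \frac{2231228423}{4741}$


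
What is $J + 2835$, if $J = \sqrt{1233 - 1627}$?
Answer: $2835 + i \sqrt{394} \approx 2835.0 + 19.849 i$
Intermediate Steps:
$J = i \sqrt{394}$ ($J = \sqrt{-394} = i \sqrt{394} \approx 19.849 i$)
$J + 2835 = i \sqrt{394} + 2835 = 2835 + i \sqrt{394}$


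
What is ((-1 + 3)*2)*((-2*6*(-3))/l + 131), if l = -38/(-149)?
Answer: 20684/19 ≈ 1088.6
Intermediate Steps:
l = 38/149 (l = -38*(-1)/149 = -1*(-38/149) = 38/149 ≈ 0.25503)
((-1 + 3)*2)*((-2*6*(-3))/l + 131) = ((-1 + 3)*2)*((-2*6*(-3))/(38/149) + 131) = (2*2)*(-12*(-3)*(149/38) + 131) = 4*(36*(149/38) + 131) = 4*(2682/19 + 131) = 4*(5171/19) = 20684/19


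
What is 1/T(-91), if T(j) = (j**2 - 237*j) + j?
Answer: 1/29757 ≈ 3.3606e-5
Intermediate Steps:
T(j) = j**2 - 236*j
1/T(-91) = 1/(-91*(-236 - 91)) = 1/(-91*(-327)) = 1/29757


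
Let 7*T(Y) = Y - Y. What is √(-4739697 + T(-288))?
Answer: 3*I*√526633 ≈ 2177.1*I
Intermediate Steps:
T(Y) = 0 (T(Y) = (Y - Y)/7 = (⅐)*0 = 0)
√(-4739697 + T(-288)) = √(-4739697 + 0) = √(-4739697) = 3*I*√526633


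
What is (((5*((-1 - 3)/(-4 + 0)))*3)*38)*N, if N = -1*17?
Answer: -9690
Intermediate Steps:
N = -17
(((5*((-1 - 3)/(-4 + 0)))*3)*38)*N = (((5*((-1 - 3)/(-4 + 0)))*3)*38)*(-17) = (((5*(-4/(-4)))*3)*38)*(-17) = (((5*(-4*(-¼)))*3)*38)*(-17) = (((5*1)*3)*38)*(-17) = ((5*3)*38)*(-17) = (15*38)*(-17) = 570*(-17) = -9690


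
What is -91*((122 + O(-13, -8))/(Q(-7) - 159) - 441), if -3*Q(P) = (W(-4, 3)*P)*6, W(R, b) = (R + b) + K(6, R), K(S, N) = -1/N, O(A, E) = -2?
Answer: 4542083/113 ≈ 40195.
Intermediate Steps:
W(R, b) = R + b - 1/R (W(R, b) = (R + b) - 1/R = R + b - 1/R)
Q(P) = 3*P/2 (Q(P) = -(-4 + 3 - 1/(-4))*P*6/3 = -(-4 + 3 - 1*(-¼))*P*6/3 = -(-4 + 3 + ¼)*P*6/3 = -(-3*P/4)*6/3 = -(-3)*P/2 = 3*P/2)
-91*((122 + O(-13, -8))/(Q(-7) - 159) - 441) = -91*((122 - 2)/((3/2)*(-7) - 159) - 441) = -91*(120/(-21/2 - 159) - 441) = -91*(120/(-339/2) - 441) = -91*(120*(-2/339) - 441) = -91*(-80/113 - 441) = -91*(-49913/113) = 4542083/113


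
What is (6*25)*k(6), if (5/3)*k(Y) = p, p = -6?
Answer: -540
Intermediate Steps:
k(Y) = -18/5 (k(Y) = (⅗)*(-6) = -18/5)
(6*25)*k(6) = (6*25)*(-18/5) = 150*(-18/5) = -540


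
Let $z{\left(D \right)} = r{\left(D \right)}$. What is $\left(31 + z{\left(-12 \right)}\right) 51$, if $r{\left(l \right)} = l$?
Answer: $969$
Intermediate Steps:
$z{\left(D \right)} = D$
$\left(31 + z{\left(-12 \right)}\right) 51 = \left(31 - 12\right) 51 = 19 \cdot 51 = 969$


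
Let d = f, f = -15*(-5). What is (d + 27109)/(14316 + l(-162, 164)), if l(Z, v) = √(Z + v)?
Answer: 194583072/102473927 - 13592*√2/102473927 ≈ 1.8987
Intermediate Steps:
f = 75
d = 75
(d + 27109)/(14316 + l(-162, 164)) = (75 + 27109)/(14316 + √(-162 + 164)) = 27184/(14316 + √2)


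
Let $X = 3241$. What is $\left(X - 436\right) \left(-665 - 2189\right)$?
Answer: $-8005470$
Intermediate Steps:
$\left(X - 436\right) \left(-665 - 2189\right) = \left(3241 - 436\right) \left(-665 - 2189\right) = 2805 \left(-2854\right) = -8005470$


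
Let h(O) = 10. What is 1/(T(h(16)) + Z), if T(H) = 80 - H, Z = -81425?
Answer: -1/81355 ≈ -1.2292e-5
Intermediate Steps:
1/(T(h(16)) + Z) = 1/((80 - 1*10) - 81425) = 1/((80 - 10) - 81425) = 1/(70 - 81425) = 1/(-81355) = -1/81355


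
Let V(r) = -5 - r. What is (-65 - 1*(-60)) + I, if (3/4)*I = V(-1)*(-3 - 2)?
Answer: 65/3 ≈ 21.667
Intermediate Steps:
I = 80/3 (I = 4*((-5 - 1*(-1))*(-3 - 2))/3 = 4*((-5 + 1)*(-5))/3 = 4*(-4*(-5))/3 = (4/3)*20 = 80/3 ≈ 26.667)
(-65 - 1*(-60)) + I = (-65 - 1*(-60)) + 80/3 = (-65 + 60) + 80/3 = -5 + 80/3 = 65/3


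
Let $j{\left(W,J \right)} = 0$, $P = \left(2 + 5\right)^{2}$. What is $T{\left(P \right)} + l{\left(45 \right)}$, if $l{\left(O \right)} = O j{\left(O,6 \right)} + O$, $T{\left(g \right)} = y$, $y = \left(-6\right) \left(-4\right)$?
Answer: $69$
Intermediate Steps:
$y = 24$
$P = 49$ ($P = 7^{2} = 49$)
$T{\left(g \right)} = 24$
$l{\left(O \right)} = O$ ($l{\left(O \right)} = O 0 + O = 0 + O = O$)
$T{\left(P \right)} + l{\left(45 \right)} = 24 + 45 = 69$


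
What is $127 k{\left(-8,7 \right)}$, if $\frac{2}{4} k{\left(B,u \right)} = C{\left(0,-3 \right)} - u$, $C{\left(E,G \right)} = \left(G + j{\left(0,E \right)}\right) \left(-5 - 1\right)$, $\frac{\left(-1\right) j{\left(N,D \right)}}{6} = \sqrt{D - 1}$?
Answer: $2794 + 9144 i \approx 2794.0 + 9144.0 i$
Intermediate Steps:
$j{\left(N,D \right)} = - 6 \sqrt{-1 + D}$ ($j{\left(N,D \right)} = - 6 \sqrt{D - 1} = - 6 \sqrt{-1 + D}$)
$C{\left(E,G \right)} = - 6 G + 36 \sqrt{-1 + E}$ ($C{\left(E,G \right)} = \left(G - 6 \sqrt{-1 + E}\right) \left(-5 - 1\right) = \left(G - 6 \sqrt{-1 + E}\right) \left(-6\right) = - 6 G + 36 \sqrt{-1 + E}$)
$k{\left(B,u \right)} = 36 - 2 u + 72 i$ ($k{\left(B,u \right)} = 2 \left(\left(\left(-6\right) \left(-3\right) + 36 \sqrt{-1 + 0}\right) - u\right) = 2 \left(\left(18 + 36 \sqrt{-1}\right) - u\right) = 2 \left(\left(18 + 36 i\right) - u\right) = 2 \left(18 - u + 36 i\right) = 36 - 2 u + 72 i$)
$127 k{\left(-8,7 \right)} = 127 \left(36 - 14 + 72 i\right) = 127 \left(22 + 72 i\right) = 2794 + 9144 i$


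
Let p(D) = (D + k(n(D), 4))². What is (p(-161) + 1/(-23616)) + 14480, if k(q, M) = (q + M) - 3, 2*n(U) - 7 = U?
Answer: 1668446783/23616 ≈ 70649.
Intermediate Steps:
n(U) = 7/2 + U/2
k(q, M) = -3 + M + q (k(q, M) = (M + q) - 3 = -3 + M + q)
p(D) = (9/2 + 3*D/2)² (p(D) = (D + (-3 + 4 + (7/2 + D/2)))² = (D + (9/2 + D/2))² = (9/2 + 3*D/2)²)
(p(-161) + 1/(-23616)) + 14480 = (9*(3 - 161)²/4 + 1/(-23616)) + 14480 = ((9/4)*(-158)² - 1/23616) + 14480 = ((9/4)*24964 - 1/23616) + 14480 = (56169 - 1/23616) + 14480 = 1326487103/23616 + 14480 = 1668446783/23616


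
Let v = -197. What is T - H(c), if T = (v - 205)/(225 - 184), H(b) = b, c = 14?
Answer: -976/41 ≈ -23.805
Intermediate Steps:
T = -402/41 (T = (-197 - 205)/(225 - 184) = -402/41 ≈ -9.8049)
T - H(c) = -402/41 - 1*14 = -402/41 - 14 = -976/41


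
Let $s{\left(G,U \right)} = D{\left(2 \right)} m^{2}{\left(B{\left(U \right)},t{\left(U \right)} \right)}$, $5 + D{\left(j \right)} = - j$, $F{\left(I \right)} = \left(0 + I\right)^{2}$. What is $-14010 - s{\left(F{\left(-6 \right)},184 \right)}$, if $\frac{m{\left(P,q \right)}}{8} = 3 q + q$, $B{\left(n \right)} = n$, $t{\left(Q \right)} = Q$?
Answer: $242665798$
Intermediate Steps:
$F{\left(I \right)} = I^{2}$
$m{\left(P,q \right)} = 32 q$ ($m{\left(P,q \right)} = 8 \left(3 q + q\right) = 8 \cdot 4 q = 32 q$)
$D{\left(j \right)} = -5 - j$
$s{\left(G,U \right)} = - 7168 U^{2}$ ($s{\left(G,U \right)} = \left(-5 - 2\right) \left(32 U\right)^{2} = \left(-5 - 2\right) 1024 U^{2} = - 7 \cdot 1024 U^{2} = - 7168 U^{2}$)
$-14010 - s{\left(F{\left(-6 \right)},184 \right)} = -14010 - - 7168 \cdot 184^{2} = -14010 - \left(-7168\right) 33856 = -14010 - -242679808 = -14010 + 242679808 = 242665798$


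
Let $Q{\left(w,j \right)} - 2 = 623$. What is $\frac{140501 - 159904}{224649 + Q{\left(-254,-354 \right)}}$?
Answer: $- \frac{19403}{225274} \approx -0.086131$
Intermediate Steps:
$Q{\left(w,j \right)} = 625$ ($Q{\left(w,j \right)} = 2 + 623 = 625$)
$\frac{140501 - 159904}{224649 + Q{\left(-254,-354 \right)}} = \frac{140501 - 159904}{224649 + 625} = - \frac{19403}{225274}$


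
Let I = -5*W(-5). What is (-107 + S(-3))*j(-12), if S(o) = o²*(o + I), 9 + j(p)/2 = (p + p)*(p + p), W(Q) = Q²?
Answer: -1427706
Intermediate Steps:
j(p) = -18 + 8*p² (j(p) = -18 + 2*((p + p)*(p + p)) = -18 + 2*((2*p)*(2*p)) = -18 + 2*(4*p²) = -18 + 8*p²)
I = -125 (I = -5*(-5)² = -5*25 = -125)
S(o) = o²*(-125 + o) (S(o) = o²*(o - 125) = o²*(-125 + o))
(-107 + S(-3))*j(-12) = (-107 + (-3)²*(-125 - 3))*(-18 + 8*(-12)²) = (-107 + 9*(-128))*(-18 + 8*144) = (-107 - 1152)*(-18 + 1152) = -1259*1134 = -1427706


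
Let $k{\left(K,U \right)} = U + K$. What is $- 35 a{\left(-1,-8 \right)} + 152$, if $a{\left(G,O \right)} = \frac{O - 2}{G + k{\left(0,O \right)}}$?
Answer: $\frac{1018}{9} \approx 113.11$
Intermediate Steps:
$k{\left(K,U \right)} = K + U$
$a{\left(G,O \right)} = \frac{-2 + O}{G + O}$ ($a{\left(G,O \right)} = \frac{O - 2}{G + \left(0 + O\right)} = \frac{-2 + O}{G + O}$)
$- 35 a{\left(-1,-8 \right)} + 152 = - 35 \frac{-2 - 8}{-1 - 8} + 152 = - 35 \frac{1}{-9} \left(-10\right) + 152 = - 35 \left(\left(- \frac{1}{9}\right) \left(-10\right)\right) + 152 = \left(-35\right) \frac{10}{9} + 152 = - \frac{350}{9} + 152 = \frac{1018}{9}$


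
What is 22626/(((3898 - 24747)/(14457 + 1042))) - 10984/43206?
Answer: -7575862622230/450400947 ≈ -16820.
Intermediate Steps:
22626/(((3898 - 24747)/(14457 + 1042))) - 10984/43206 = 22626/((-20849/15499)) - 10984*1/43206 = 22626/((-20849*1/15499)) - 5492/21603 = 22626/(-20849/15499) - 5492/21603 = 22626*(-15499/20849) - 5492/21603 = -350680374/20849 - 5492/21603 = -7575862622230/450400947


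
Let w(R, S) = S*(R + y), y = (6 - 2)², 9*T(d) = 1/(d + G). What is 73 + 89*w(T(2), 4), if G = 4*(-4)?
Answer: 363269/63 ≈ 5766.2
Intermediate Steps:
G = -16
T(d) = 1/(9*(-16 + d)) (T(d) = 1/(9*(d - 16)) = 1/(9*(-16 + d)))
y = 16 (y = 4² = 16)
w(R, S) = S*(16 + R) (w(R, S) = S*(R + 16) = S*(16 + R))
73 + 89*w(T(2), 4) = 73 + 89*(4*(16 + 1/(9*(-16 + 2)))) = 73 + 89*(4*(16 + (⅑)/(-14))) = 73 + 89*(4*(16 + (⅑)*(-1/14))) = 73 + 89*(4*(16 - 1/126)) = 73 + 89*(4*(2015/126)) = 73 + 89*(4030/63) = 73 + 358670/63 = 363269/63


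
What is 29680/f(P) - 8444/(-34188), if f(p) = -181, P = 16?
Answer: -253292869/1547007 ≈ -163.73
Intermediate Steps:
29680/f(P) - 8444/(-34188) = 29680/(-181) - 8444/(-34188) = 29680*(-1/181) - 8444*(-1/34188) = -29680/181 + 2111/8547 = -253292869/1547007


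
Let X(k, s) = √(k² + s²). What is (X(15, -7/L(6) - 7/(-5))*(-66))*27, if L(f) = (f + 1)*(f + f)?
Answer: -297*√816241/10 ≈ -26833.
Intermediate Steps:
L(f) = 2*f*(1 + f) (L(f) = (1 + f)*(2*f) = 2*f*(1 + f))
(X(15, -7/L(6) - 7/(-5))*(-66))*27 = (√(15² + (-7*1/(12*(1 + 6)) - 7/(-5))²)*(-66))*27 = (√(225 + (-7/(2*6*7) - 7*(-⅕))²)*(-66))*27 = (√(225 + (-7/84 + 7/5)²)*(-66))*27 = (√(225 + (-7*1/84 + 7/5)²)*(-66))*27 = (√(225 + (-1/12 + 7/5)²)*(-66))*27 = (√(225 + (79/60)²)*(-66))*27 = (√(225 + 6241/3600)*(-66))*27 = (√(816241/3600)*(-66))*27 = ((√816241/60)*(-66))*27 = -11*√816241/10*27 = -297*√816241/10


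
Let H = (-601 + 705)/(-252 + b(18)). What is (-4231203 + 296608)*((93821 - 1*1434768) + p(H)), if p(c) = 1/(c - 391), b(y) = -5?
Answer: 530726502424316730/100591 ≈ 5.2761e+12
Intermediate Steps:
H = -104/257 (H = (-601 + 705)/(-252 - 5) = 104/(-257) = 104*(-1/257) = -104/257 ≈ -0.40467)
p(c) = 1/(-391 + c)
(-4231203 + 296608)*((93821 - 1*1434768) + p(H)) = (-4231203 + 296608)*((93821 - 1*1434768) + 1/(-391 - 104/257)) = -3934595*((93821 - 1434768) + 1/(-100591/257)) = -3934595*(-1340947 - 257/100591) = -3934595*(-134887199934/100591) = 530726502424316730/100591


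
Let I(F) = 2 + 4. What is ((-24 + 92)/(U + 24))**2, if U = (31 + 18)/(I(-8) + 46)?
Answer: 12503296/1682209 ≈ 7.4327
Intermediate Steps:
I(F) = 6
U = 49/52 (U = (31 + 18)/(6 + 46) = 49/52 ≈ 0.94231)
((-24 + 92)/(U + 24))**2 = ((-24 + 92)/(49/52 + 24))**2 = (68/(1297/52))**2 = (68*(52/1297))**2 = (3536/1297)**2 = 12503296/1682209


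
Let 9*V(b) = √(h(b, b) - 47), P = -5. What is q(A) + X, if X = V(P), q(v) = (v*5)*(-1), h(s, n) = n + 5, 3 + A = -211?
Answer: 1070 + I*√47/9 ≈ 1070.0 + 0.76174*I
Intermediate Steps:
A = -214 (A = -3 - 211 = -214)
h(s, n) = 5 + n
q(v) = -5*v (q(v) = (5*v)*(-1) = -5*v)
V(b) = √(-42 + b)/9 (V(b) = √((5 + b) - 47)/9 = √(-42 + b)/9)
X = I*√47/9 (X = √(-42 - 5)/9 = √(-47)/9 = (I*√47)/9 = I*√47/9 ≈ 0.76174*I)
q(A) + X = -5*(-214) + I*√47/9 = 1070 + I*√47/9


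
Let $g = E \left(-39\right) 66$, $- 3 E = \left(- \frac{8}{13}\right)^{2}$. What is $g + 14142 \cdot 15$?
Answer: $\frac{2761914}{13} \approx 2.1246 \cdot 10^{5}$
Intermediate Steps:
$E = - \frac{64}{507}$ ($E = - \frac{\left(- \frac{8}{13}\right)^{2}}{3} = \left(- \frac{1}{3}\right) \frac{64}{169} = - \frac{64}{507} \approx -0.12623$)
$g = \frac{4224}{13}$ ($g = \left(- \frac{64}{507}\right) \left(-39\right) 66 = \frac{64}{13} \cdot 66 = \frac{4224}{13} \approx 324.92$)
$g + 14142 \cdot 15 = \frac{4224}{13} + 14142 \cdot 15 = \frac{4224}{13} + 212130 = \frac{2761914}{13}$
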